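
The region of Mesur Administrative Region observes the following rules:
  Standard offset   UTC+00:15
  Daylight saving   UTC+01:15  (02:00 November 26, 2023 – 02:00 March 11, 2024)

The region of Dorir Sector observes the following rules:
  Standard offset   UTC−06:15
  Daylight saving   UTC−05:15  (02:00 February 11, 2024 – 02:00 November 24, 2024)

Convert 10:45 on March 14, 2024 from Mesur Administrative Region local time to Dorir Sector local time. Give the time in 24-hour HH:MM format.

05:15

Daylight saving runs 26 November 2023 – 11 March 2024; March 14, 2024 is outside that window, so Mesur Administrative Region is on standard time at UTC+00:15.
10:45 Mesur Administrative Region − 0h15m = 10:30 UTC.
At the standard offset (UTC−06:15), 10:30 UTC − 6h15m = 04:15 Dorir Sector standard time.
The standard-time date in Dorir Sector, March 14, 2024, lies within the daylight-saving period (11 February – 24 November), so Dorir Sector is on daylight time, UTC−05:15.
10:30 UTC − 5h15m = 05:15 Dorir Sector.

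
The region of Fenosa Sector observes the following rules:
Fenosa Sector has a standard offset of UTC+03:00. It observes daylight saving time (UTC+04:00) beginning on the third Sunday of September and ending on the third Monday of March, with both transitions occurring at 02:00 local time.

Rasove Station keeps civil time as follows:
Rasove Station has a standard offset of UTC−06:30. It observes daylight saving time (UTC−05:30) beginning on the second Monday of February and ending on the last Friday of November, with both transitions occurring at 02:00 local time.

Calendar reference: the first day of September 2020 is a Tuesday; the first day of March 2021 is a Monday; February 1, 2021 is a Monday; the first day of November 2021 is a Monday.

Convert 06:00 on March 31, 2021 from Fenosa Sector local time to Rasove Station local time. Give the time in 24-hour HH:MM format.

21:30

1 September 2020 is a Tuesday, so the first Sunday is September 6 and the third is September 20.
1 March 2021 is a Monday, so the first Monday is March 1 and the third is March 15.
March 31, 2021 is outside the daylight-saving period (20 September 2020 – 15 March 2021), so Fenosa Sector is on standard time, UTC+03:00.
06:00 Fenosa Sector − 3h = 03:00 UTC.
1 February 2021 is a Monday, so the first Monday is February 1 and the second is February 8.
1 November 2021 is a Monday, so Fridays fall on 5, 12, 19, 26; the last is November 26.
At the standard offset (UTC−06:30), 03:00 UTC − 6h30m = 20:30 Rasove Station standard time (rolling into the previous day, 30 March 2021).
The standard-time date in Rasove Station, March 30, 2021, falls between 8 February and 26 November, so daylight saving is in effect and Rasove Station is at UTC−05:30.
03:00 UTC − 5h30m = 21:30 Rasove Station (rolling into the previous day, 30 March 2021).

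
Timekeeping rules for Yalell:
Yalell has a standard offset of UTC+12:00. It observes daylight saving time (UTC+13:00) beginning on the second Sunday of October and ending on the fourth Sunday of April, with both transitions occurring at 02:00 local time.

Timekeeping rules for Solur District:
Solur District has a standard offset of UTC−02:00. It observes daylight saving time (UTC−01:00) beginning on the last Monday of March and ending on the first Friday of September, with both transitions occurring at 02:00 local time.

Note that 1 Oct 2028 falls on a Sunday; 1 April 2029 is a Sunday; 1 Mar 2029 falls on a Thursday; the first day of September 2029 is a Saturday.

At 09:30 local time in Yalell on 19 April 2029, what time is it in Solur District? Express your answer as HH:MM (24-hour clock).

1 October 2028 is a Sunday, so the first Sunday is October 1 and the second is October 8.
1 April 2029 is a Sunday, so the first Sunday is April 1 and the fourth is April 22.
19 April 2029 falls between 8 October 2028 and 22 April 2029, so daylight saving is in effect and Yalell is at UTC+13:00.
09:30 Yalell − 13h = 20:30 UTC (rolling into the previous day, 18 April 2029).
1 March 2029 is a Thursday, so Mondays fall on 5, 12, 19, 26; the last is March 26.
1 September 2029 is a Saturday, so the first Friday is September 7.
At the standard offset (UTC−02:00), 20:30 UTC − 2h = 18:30 Solur District standard time.
Daylight saving runs 26 March – 7 September; the standard-time date in Solur District, 18 April 2029, is inside that window, so Solur District is at UTC−01:00.
20:30 UTC − 1h = 19:30 Solur District.

19:30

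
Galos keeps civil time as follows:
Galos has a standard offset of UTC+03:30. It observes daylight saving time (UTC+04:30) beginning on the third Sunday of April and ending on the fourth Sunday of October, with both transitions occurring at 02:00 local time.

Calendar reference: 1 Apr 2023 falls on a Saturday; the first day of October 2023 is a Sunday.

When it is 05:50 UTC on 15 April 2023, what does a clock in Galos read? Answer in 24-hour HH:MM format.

1 April 2023 is a Saturday, so the first Sunday is April 2 and the third is April 16.
1 October 2023 is a Sunday, so the first Sunday is October 1 and the fourth is October 22.
At the standard offset (UTC+03:30), 05:50 UTC + 3h30m = 09:20 Galos standard time.
The standard-time date in Galos, 15 April 2023, is outside the daylight-saving period (16 April – 22 October), so Galos is on standard time, UTC+03:30.
05:50 UTC + 3h30m = 09:20 local.

09:20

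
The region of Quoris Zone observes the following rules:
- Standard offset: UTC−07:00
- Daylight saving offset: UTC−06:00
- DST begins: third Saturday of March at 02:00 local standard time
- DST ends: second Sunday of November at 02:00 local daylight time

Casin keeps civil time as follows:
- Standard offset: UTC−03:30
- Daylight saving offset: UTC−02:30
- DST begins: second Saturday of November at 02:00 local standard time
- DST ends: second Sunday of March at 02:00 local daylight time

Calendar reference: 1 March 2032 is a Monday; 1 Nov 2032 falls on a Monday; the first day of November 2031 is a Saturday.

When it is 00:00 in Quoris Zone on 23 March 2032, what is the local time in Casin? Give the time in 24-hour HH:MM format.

1 March 2032 is a Monday, so the first Saturday is March 6 and the third is March 20.
1 November 2032 is a Monday, so the first Sunday is November 7 and the second is November 14.
23 March 2032 lies within the daylight-saving period (20 March – 14 November), so Quoris Zone is on daylight time, UTC−06:00.
00:00 Quoris Zone + 6h = 06:00 UTC.
1 November 2031 is a Saturday, so the first Saturday is November 1 and the second is November 8.
1 March 2032 is a Monday, so the first Sunday is March 7 and the second is March 14.
At the standard offset (UTC−03:30), 06:00 UTC − 3h30m = 02:30 Casin standard time.
Daylight saving runs 8 November 2031 – 14 March 2032; the standard-time date in Casin, 23 March 2032, is outside that window, so Casin is on standard time at UTC−03:30.
06:00 UTC − 3h30m = 02:30 Casin.

02:30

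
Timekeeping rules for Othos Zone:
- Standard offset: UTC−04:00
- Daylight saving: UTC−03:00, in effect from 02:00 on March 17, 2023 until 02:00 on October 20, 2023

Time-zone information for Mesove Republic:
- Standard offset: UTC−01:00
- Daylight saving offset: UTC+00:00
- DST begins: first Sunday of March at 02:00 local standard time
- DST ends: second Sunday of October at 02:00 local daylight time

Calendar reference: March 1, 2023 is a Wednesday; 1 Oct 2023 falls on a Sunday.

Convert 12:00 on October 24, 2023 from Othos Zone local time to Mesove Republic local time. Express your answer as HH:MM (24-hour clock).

October 24, 2023 is outside the daylight-saving period (17 March – 20 October), so Othos Zone is on standard time, UTC−04:00.
12:00 Othos Zone + 4h = 16:00 UTC.
1 March 2023 is a Wednesday, so the first Sunday is March 5.
1 October 2023 is a Sunday, so the first Sunday is October 1 and the second is October 8.
At the standard offset (UTC−01:00), 16:00 UTC − 1h = 15:00 Mesove Republic standard time.
Daylight saving runs 5 March – 8 October; the standard-time date in Mesove Republic, October 24, 2023, is outside that window, so Mesove Republic is on standard time at UTC−01:00.
16:00 UTC − 1h = 15:00 Mesove Republic.

15:00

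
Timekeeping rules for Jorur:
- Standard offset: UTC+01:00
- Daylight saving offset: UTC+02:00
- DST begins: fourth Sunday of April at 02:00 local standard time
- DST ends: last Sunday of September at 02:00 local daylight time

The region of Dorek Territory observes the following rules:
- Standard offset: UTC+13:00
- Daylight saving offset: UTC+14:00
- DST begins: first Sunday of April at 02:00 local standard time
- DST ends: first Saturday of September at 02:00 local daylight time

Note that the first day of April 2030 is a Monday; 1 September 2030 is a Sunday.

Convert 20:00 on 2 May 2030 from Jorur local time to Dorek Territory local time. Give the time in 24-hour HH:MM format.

08:00

1 April 2030 is a Monday, so the first Sunday is April 7 and the fourth is April 28.
1 September 2030 is a Sunday, so Sundays fall on 1, 8, 15, 22, 29; the last is September 29.
Daylight saving runs 28 April – 29 September; 2 May 2030 is inside that window, so Jorur is at UTC+02:00.
20:00 Jorur − 2h = 18:00 UTC.
1 April 2030 is a Monday, so the first Sunday is April 7.
1 September 2030 is a Sunday, so the first Saturday is September 7.
At the standard offset (UTC+13:00), 18:00 UTC + 13h = 07:00 Dorek Territory standard time (rolling into the next day, 3 May 2030).
The standard-time date in Dorek Territory, 3 May 2030, falls between 7 April and 7 September, so daylight saving is in effect and Dorek Territory is at UTC+14:00.
18:00 UTC + 14h = 08:00 Dorek Territory (rolling into the next day, 3 May 2030).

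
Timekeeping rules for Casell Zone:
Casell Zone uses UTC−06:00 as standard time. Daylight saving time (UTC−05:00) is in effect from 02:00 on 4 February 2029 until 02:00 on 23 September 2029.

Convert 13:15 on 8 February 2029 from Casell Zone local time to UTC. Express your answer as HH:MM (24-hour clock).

8 February 2029 lies within the daylight-saving period (4 February – 23 September), so Casell Zone is on daylight time, UTC−05:00.
13:15 local + 5h = 18:15 UTC.

18:15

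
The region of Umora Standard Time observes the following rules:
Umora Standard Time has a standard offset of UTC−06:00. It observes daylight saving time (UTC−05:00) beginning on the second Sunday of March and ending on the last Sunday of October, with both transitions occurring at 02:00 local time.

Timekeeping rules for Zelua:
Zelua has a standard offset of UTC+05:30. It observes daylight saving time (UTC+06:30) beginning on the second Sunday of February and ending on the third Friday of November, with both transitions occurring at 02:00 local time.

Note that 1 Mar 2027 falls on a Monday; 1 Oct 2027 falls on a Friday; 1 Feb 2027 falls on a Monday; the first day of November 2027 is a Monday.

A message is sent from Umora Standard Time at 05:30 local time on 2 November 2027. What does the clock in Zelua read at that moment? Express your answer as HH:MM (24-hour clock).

1 March 2027 is a Monday, so the first Sunday is March 7 and the second is March 14.
1 October 2027 is a Friday, so Sundays fall on 3, 10, 17, 24, 31; the last is October 31.
Daylight saving runs 14 March – 31 October; 2 November 2027 is outside that window, so Umora Standard Time is on standard time at UTC−06:00.
05:30 Umora Standard Time + 6h = 11:30 UTC.
1 February 2027 is a Monday, so the first Sunday is February 7 and the second is February 14.
1 November 2027 is a Monday, so the first Friday is November 5 and the third is November 19.
At the standard offset (UTC+05:30), 11:30 UTC + 5h30m = 17:00 Zelua standard time.
The standard-time date in Zelua, 2 November 2027, lies within the daylight-saving period (14 February – 19 November), so Zelua is on daylight time, UTC+06:30.
11:30 UTC + 6h30m = 18:00 Zelua.

18:00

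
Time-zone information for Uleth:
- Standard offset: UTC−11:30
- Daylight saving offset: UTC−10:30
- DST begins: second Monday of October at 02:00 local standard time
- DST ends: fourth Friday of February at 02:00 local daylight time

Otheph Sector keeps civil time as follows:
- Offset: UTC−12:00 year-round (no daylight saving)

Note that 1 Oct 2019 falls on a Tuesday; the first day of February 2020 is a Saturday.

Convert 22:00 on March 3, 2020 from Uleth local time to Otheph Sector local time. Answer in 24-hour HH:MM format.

21:30

1 October 2019 is a Tuesday, so the first Monday is October 7 and the second is October 14.
1 February 2020 is a Saturday, so the first Friday is February 7 and the fourth is February 28.
Daylight saving runs 14 October 2019 – 28 February 2020; March 3, 2020 is outside that window, so Uleth is on standard time at UTC−11:30.
22:00 Uleth + 11h30m = 09:30 UTC (rolling into the next day, 4 March 2020).
Otheph Sector has no daylight saving, so its offset is UTC−12:00 year-round.
09:30 UTC − 12h = 21:30 Otheph Sector (rolling into the previous day, 3 March 2020).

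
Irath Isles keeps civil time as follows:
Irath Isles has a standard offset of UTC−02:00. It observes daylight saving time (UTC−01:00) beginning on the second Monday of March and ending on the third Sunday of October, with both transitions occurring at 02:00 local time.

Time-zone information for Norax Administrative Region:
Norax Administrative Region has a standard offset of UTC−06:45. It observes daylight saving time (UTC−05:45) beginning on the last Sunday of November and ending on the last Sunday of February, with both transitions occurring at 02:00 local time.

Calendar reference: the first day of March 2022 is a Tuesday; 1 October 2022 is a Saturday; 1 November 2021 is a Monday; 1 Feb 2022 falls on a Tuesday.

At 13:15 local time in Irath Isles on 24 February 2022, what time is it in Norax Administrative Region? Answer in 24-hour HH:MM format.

1 March 2022 is a Tuesday, so the first Monday is March 7 and the second is March 14.
1 October 2022 is a Saturday, so the first Sunday is October 2 and the third is October 16.
Daylight saving runs 14 March – 16 October; 24 February 2022 is outside that window, so Irath Isles is on standard time at UTC−02:00.
13:15 Irath Isles + 2h = 15:15 UTC.
1 November 2021 is a Monday, so Sundays fall on 7, 14, 21, 28; the last is November 28.
1 February 2022 is a Tuesday, so Sundays fall on 6, 13, 20, 27; the last is February 27.
At the standard offset (UTC−06:45), 15:15 UTC − 6h45m = 08:30 Norax Administrative Region standard time.
The standard-time date in Norax Administrative Region, 24 February 2022, lies within the daylight-saving period (28 November 2021 – 27 February 2022), so Norax Administrative Region is on daylight time, UTC−05:45.
15:15 UTC − 5h45m = 09:30 Norax Administrative Region.

09:30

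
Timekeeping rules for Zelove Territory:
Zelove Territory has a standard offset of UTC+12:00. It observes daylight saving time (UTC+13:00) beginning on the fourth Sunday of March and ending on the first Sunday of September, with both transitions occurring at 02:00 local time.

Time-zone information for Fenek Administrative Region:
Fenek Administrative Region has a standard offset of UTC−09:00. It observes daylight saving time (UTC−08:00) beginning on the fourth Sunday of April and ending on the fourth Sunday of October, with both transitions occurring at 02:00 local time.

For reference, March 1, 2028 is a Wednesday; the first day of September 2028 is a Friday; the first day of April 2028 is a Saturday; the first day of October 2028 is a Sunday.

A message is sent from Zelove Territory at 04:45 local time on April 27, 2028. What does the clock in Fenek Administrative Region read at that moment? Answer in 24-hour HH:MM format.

1 March 2028 is a Wednesday, so the first Sunday is March 5 and the fourth is March 26.
1 September 2028 is a Friday, so the first Sunday is September 3.
April 27, 2028 falls between 26 March and 3 September, so daylight saving is in effect and Zelove Territory is at UTC+13:00.
04:45 Zelove Territory − 13h = 15:45 UTC (rolling into the previous day, 26 April 2028).
1 April 2028 is a Saturday, so the first Sunday is April 2 and the fourth is April 23.
1 October 2028 is a Sunday, so the first Sunday is October 1 and the fourth is October 22.
At the standard offset (UTC−09:00), 15:45 UTC − 9h = 06:45 Fenek Administrative Region standard time.
The standard-time date in Fenek Administrative Region, April 26, 2028, lies within the daylight-saving period (23 April – 22 October), so Fenek Administrative Region is on daylight time, UTC−08:00.
15:45 UTC − 8h = 07:45 Fenek Administrative Region.

07:45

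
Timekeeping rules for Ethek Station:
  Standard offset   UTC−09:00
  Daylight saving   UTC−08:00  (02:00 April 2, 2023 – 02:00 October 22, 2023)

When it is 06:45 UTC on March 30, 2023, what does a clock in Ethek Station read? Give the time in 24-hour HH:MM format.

21:45

At the standard offset (UTC−09:00), 06:45 UTC − 9h = 21:45 Ethek Station standard time (rolling into the previous day, 29 March 2023).
The standard-time date in Ethek Station, March 29, 2023, is outside the daylight-saving period (2 April – 22 October), so Ethek Station is on standard time, UTC−09:00.
06:45 UTC − 9h = 21:45 local (rolling into the previous day, 29 March 2023).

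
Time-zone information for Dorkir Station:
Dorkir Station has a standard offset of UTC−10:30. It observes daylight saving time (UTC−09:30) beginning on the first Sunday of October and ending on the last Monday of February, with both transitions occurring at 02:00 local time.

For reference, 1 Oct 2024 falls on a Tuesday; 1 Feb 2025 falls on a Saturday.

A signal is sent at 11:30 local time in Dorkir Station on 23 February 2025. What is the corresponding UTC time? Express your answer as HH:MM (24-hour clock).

21:00

1 October 2024 is a Tuesday, so the first Sunday is October 6.
1 February 2025 is a Saturday, so Mondays fall on 3, 10, 17, 24; the last is February 24.
23 February 2025 lies within the daylight-saving period (6 October 2024 – 24 February 2025), so Dorkir Station is on daylight time, UTC−09:30.
11:30 local + 9h30m = 21:00 UTC.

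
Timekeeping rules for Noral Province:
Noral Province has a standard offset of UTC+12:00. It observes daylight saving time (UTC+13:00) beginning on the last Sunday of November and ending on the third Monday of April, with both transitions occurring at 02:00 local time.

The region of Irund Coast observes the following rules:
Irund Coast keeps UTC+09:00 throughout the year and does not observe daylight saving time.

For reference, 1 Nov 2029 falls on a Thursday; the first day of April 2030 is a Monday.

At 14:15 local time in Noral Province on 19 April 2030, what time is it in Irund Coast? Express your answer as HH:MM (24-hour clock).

11:15

1 November 2029 is a Thursday, so Sundays fall on 4, 11, 18, 25; the last is November 25.
1 April 2030 is a Monday, so the first Monday is April 1 and the third is April 15.
19 April 2030 does not fall between 25 November 2029 and 15 April 2030, so daylight saving is not in effect and Noral Province is at UTC+12:00.
14:15 Noral Province − 12h = 02:15 UTC.
Irund Coast has no daylight saving, so its offset is UTC+09:00 year-round.
02:15 UTC + 9h = 11:15 Irund Coast.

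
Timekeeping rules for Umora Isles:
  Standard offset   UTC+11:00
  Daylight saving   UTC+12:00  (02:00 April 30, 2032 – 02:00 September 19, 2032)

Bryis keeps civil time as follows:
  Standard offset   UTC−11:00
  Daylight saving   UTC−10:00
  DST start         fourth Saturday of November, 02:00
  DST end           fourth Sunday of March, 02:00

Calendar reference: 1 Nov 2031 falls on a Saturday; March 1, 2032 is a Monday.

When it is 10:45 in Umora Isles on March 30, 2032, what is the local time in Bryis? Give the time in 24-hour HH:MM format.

March 30, 2032 is outside the daylight-saving period (30 April – 19 September), so Umora Isles is on standard time, UTC+11:00.
10:45 Umora Isles − 11h = 23:45 UTC (rolling into the previous day, 29 March 2032).
1 November 2031 is a Saturday, so the first Saturday is November 1 and the fourth is November 22.
1 March 2032 is a Monday, so the first Sunday is March 7 and the fourth is March 28.
At the standard offset (UTC−11:00), 23:45 UTC − 11h = 12:45 Bryis standard time.
Daylight saving runs 22 November 2031 – 28 March 2032; the standard-time date in Bryis, March 29, 2032, is outside that window, so Bryis is on standard time at UTC−11:00.
23:45 UTC − 11h = 12:45 Bryis.

12:45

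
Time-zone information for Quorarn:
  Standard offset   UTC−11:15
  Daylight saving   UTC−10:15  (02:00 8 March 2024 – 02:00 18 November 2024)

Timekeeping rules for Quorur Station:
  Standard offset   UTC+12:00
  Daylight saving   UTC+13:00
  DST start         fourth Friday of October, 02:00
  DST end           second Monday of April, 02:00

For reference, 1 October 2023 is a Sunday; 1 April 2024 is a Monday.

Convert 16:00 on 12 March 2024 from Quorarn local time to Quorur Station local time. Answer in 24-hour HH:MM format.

12 March 2024 lies within the daylight-saving period (8 March – 18 November), so Quorarn is on daylight time, UTC−10:15.
16:00 Quorarn + 10h15m = 02:15 UTC (rolling into the next day, 13 March 2024).
1 October 2023 is a Sunday, so the first Friday is October 6 and the fourth is October 27.
1 April 2024 is a Monday, so the first Monday is April 1 and the second is April 8.
At the standard offset (UTC+12:00), 02:15 UTC + 12h = 14:15 Quorur Station standard time.
The standard-time date in Quorur Station, 13 March 2024, falls between 27 October 2023 and 8 April 2024, so daylight saving is in effect and Quorur Station is at UTC+13:00.
02:15 UTC + 13h = 15:15 Quorur Station.

15:15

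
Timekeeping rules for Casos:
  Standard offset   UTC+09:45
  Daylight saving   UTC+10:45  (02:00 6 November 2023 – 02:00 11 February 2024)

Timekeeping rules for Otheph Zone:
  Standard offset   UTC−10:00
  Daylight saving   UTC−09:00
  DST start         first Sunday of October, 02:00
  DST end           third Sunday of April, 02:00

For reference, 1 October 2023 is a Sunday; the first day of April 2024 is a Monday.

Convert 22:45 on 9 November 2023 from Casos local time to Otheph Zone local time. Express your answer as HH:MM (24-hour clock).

03:00

9 November 2023 falls between 6 November 2023 and 11 February 2024, so daylight saving is in effect and Casos is at UTC+10:45.
22:45 Casos − 10h45m = 12:00 UTC.
1 October 2023 is a Sunday, so the first Sunday is October 1.
1 April 2024 is a Monday, so the first Sunday is April 7 and the third is April 21.
At the standard offset (UTC−10:00), 12:00 UTC − 10h = 02:00 Otheph Zone standard time.
The standard-time date in Otheph Zone, 9 November 2023, lies within the daylight-saving period (1 October 2023 – 21 April 2024), so Otheph Zone is on daylight time, UTC−09:00.
12:00 UTC − 9h = 03:00 Otheph Zone.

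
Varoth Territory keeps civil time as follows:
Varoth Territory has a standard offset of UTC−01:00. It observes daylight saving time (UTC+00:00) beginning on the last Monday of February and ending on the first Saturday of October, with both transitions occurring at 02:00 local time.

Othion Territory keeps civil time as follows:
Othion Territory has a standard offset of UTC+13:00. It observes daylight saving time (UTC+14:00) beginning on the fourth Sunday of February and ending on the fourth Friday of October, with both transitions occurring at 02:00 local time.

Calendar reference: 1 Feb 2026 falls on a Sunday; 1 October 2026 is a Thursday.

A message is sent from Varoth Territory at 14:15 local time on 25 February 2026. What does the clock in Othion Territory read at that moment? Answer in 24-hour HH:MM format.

1 February 2026 is a Sunday, so Mondays fall on 2, 9, 16, 23; the last is February 23.
1 October 2026 is a Thursday, so the first Saturday is October 3.
Daylight saving runs 23 February – 3 October; 25 February 2026 is inside that window, so Varoth Territory is at UTC+00:00.
14:15 Varoth Territory − 0h = 14:15 UTC.
1 February 2026 is a Sunday, so the first Sunday is February 1 and the fourth is February 22.
1 October 2026 is a Thursday, so the first Friday is October 2 and the fourth is October 23.
At the standard offset (UTC+13:00), 14:15 UTC + 13h = 03:15 Othion Territory standard time (rolling into the next day, 26 February 2026).
Daylight saving runs 22 February – 23 October; the standard-time date in Othion Territory, 26 February 2026, is inside that window, so Othion Territory is at UTC+14:00.
14:15 UTC + 14h = 04:15 Othion Territory (rolling into the next day, 26 February 2026).

04:15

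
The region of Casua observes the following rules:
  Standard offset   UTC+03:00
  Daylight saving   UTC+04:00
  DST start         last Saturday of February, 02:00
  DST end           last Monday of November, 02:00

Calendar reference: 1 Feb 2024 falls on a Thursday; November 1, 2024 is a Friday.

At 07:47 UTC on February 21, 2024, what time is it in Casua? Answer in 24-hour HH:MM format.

10:47

1 February 2024 is a Thursday, so Saturdays fall on 3, 10, 17, 24; the last is February 24.
1 November 2024 is a Friday, so Mondays fall on 4, 11, 18, 25; the last is November 25.
At the standard offset (UTC+03:00), 07:47 UTC + 3h = 10:47 Casua standard time.
The standard-time date in Casua, February 21, 2024, does not fall between 24 February and 25 November, so daylight saving is not in effect and Casua is at UTC+03:00.
07:47 UTC + 3h = 10:47 local.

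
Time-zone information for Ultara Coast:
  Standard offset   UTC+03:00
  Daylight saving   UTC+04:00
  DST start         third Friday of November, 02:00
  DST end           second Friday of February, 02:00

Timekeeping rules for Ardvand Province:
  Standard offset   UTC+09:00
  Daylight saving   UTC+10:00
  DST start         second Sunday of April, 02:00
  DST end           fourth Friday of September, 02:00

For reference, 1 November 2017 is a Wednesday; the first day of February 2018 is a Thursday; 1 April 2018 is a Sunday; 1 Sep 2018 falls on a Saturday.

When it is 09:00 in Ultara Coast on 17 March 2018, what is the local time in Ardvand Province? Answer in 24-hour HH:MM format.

1 November 2017 is a Wednesday, so the first Friday is November 3 and the third is November 17.
1 February 2018 is a Thursday, so the first Friday is February 2 and the second is February 9.
Daylight saving runs 17 November 2017 – 9 February 2018; 17 March 2018 is outside that window, so Ultara Coast is on standard time at UTC+03:00.
09:00 Ultara Coast − 3h = 06:00 UTC.
1 April 2018 is a Sunday, so the first Sunday is April 1 and the second is April 8.
1 September 2018 is a Saturday, so the first Friday is September 7 and the fourth is September 28.
At the standard offset (UTC+09:00), 06:00 UTC + 9h = 15:00 Ardvand Province standard time.
The standard-time date in Ardvand Province, 17 March 2018, is outside the daylight-saving period (8 April – 28 September), so Ardvand Province is on standard time, UTC+09:00.
06:00 UTC + 9h = 15:00 Ardvand Province.

15:00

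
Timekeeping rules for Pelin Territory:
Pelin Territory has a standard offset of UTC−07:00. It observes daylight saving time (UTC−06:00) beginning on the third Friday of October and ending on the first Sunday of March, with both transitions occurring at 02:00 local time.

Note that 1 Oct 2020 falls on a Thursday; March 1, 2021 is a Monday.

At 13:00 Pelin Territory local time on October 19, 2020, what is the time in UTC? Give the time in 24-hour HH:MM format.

1 October 2020 is a Thursday, so the first Friday is October 2 and the third is October 16.
1 March 2021 is a Monday, so the first Sunday is March 7.
Daylight saving runs 16 October 2020 – 7 March 2021; October 19, 2020 is inside that window, so Pelin Territory is at UTC−06:00.
13:00 local + 6h = 19:00 UTC.

19:00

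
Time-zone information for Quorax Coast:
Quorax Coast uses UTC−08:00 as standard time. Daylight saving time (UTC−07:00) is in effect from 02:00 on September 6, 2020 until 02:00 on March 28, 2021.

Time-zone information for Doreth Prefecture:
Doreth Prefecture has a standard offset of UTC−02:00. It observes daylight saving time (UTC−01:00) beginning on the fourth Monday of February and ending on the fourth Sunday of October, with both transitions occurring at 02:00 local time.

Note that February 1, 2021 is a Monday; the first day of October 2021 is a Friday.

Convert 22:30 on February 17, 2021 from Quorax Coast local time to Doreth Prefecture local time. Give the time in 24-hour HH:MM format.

03:30

February 17, 2021 falls between 6 September 2020 and 28 March 2021, so daylight saving is in effect and Quorax Coast is at UTC−07:00.
22:30 Quorax Coast + 7h = 05:30 UTC (rolling into the next day, 18 February 2021).
1 February 2021 is a Monday, so the first Monday is February 1 and the fourth is February 22.
1 October 2021 is a Friday, so the first Sunday is October 3 and the fourth is October 24.
At the standard offset (UTC−02:00), 05:30 UTC − 2h = 03:30 Doreth Prefecture standard time.
Daylight saving runs 22 February – 24 October; the standard-time date in Doreth Prefecture, February 18, 2021, is outside that window, so Doreth Prefecture is on standard time at UTC−02:00.
05:30 UTC − 2h = 03:30 Doreth Prefecture.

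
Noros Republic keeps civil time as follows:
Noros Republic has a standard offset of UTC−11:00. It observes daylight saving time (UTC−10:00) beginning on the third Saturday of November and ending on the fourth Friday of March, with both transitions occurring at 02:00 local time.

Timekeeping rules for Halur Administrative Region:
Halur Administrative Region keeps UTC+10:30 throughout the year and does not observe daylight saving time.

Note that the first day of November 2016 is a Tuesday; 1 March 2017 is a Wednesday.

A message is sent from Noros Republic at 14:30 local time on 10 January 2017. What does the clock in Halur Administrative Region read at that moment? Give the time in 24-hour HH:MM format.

11:00

1 November 2016 is a Tuesday, so the first Saturday is November 5 and the third is November 19.
1 March 2017 is a Wednesday, so the first Friday is March 3 and the fourth is March 24.
10 January 2017 falls between 19 November 2016 and 24 March 2017, so daylight saving is in effect and Noros Republic is at UTC−10:00.
14:30 Noros Republic + 10h = 00:30 UTC (rolling into the next day, 11 January 2017).
Halur Administrative Region stays on UTC+10:30 all year.
00:30 UTC + 10h30m = 11:00 Halur Administrative Region.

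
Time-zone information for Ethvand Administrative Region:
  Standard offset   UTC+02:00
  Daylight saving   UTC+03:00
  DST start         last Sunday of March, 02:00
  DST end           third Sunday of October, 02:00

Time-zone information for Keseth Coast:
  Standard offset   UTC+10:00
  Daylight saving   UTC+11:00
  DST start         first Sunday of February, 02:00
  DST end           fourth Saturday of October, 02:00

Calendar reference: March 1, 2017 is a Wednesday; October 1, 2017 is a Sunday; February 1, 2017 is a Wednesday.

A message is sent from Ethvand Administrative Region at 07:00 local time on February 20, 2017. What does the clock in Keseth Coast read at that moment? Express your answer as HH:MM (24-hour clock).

1 March 2017 is a Wednesday, so Sundays fall on 5, 12, 19, 26; the last is March 26.
1 October 2017 is a Sunday, so the first Sunday is October 1 and the third is October 15.
February 20, 2017 is outside the daylight-saving period (26 March – 15 October), so Ethvand Administrative Region is on standard time, UTC+02:00.
07:00 Ethvand Administrative Region − 2h = 05:00 UTC.
1 February 2017 is a Wednesday, so the first Sunday is February 5.
1 October 2017 is a Sunday, so the first Saturday is October 7 and the fourth is October 28.
At the standard offset (UTC+10:00), 05:00 UTC + 10h = 15:00 Keseth Coast standard time.
The standard-time date in Keseth Coast, February 20, 2017, lies within the daylight-saving period (5 February – 28 October), so Keseth Coast is on daylight time, UTC+11:00.
05:00 UTC + 11h = 16:00 Keseth Coast.

16:00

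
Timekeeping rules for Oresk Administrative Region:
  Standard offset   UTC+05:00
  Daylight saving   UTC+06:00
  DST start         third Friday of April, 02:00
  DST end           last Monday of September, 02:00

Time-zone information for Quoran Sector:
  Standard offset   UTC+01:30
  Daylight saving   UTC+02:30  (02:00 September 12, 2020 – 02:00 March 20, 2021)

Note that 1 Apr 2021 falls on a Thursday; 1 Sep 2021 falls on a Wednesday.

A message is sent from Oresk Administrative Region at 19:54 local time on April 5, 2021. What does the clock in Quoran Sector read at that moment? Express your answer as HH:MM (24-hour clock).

16:24

1 April 2021 is a Thursday, so the first Friday is April 2 and the third is April 16.
1 September 2021 is a Wednesday, so Mondays fall on 6, 13, 20, 27; the last is September 27.
April 5, 2021 does not fall between 16 April and 27 September, so daylight saving is not in effect and Oresk Administrative Region is at UTC+05:00.
19:54 Oresk Administrative Region − 5h = 14:54 UTC.
At the standard offset (UTC+01:30), 14:54 UTC + 1h30m = 16:24 Quoran Sector standard time.
The standard-time date in Quoran Sector, April 5, 2021, does not fall between 12 September 2020 and 20 March 2021, so daylight saving is not in effect and Quoran Sector is at UTC+01:30.
14:54 UTC + 1h30m = 16:24 Quoran Sector.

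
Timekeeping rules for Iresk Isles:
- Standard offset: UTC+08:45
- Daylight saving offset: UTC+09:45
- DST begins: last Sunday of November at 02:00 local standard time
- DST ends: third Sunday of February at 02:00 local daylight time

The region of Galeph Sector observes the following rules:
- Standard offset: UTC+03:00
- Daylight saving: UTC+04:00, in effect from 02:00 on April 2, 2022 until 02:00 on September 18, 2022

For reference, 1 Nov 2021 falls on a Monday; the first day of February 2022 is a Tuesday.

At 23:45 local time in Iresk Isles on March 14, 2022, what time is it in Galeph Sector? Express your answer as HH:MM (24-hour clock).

1 November 2021 is a Monday, so Sundays fall on 7, 14, 21, 28; the last is November 28.
1 February 2022 is a Tuesday, so the first Sunday is February 6 and the third is February 20.
March 14, 2022 does not fall between 28 November 2021 and 20 February 2022, so daylight saving is not in effect and Iresk Isles is at UTC+08:45.
23:45 Iresk Isles − 8h45m = 15:00 UTC.
At the standard offset (UTC+03:00), 15:00 UTC + 3h = 18:00 Galeph Sector standard time.
The standard-time date in Galeph Sector, March 14, 2022, is outside the daylight-saving period (2 April – 18 September), so Galeph Sector is on standard time, UTC+03:00.
15:00 UTC + 3h = 18:00 Galeph Sector.

18:00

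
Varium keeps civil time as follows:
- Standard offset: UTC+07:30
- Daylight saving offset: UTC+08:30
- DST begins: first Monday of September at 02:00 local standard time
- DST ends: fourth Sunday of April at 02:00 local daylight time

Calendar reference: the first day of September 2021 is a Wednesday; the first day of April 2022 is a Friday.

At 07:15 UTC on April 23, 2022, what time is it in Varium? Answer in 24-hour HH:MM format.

15:45

1 September 2021 is a Wednesday, so the first Monday is September 6.
1 April 2022 is a Friday, so the first Sunday is April 3 and the fourth is April 24.
At the standard offset (UTC+07:30), 07:15 UTC + 7h30m = 14:45 Varium standard time.
The standard-time date in Varium, April 23, 2022, lies within the daylight-saving period (6 September 2021 – 24 April 2022), so Varium is on daylight time, UTC+08:30.
07:15 UTC + 8h30m = 15:45 local.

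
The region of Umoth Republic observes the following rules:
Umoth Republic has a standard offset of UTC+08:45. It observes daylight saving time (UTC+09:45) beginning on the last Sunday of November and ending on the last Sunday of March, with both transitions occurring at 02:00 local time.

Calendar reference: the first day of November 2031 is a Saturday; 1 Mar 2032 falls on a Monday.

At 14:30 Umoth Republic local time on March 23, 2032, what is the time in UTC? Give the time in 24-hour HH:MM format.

1 November 2031 is a Saturday, so Sundays fall on 2, 9, 16, 23, 30; the last is November 30.
1 March 2032 is a Monday, so Sundays fall on 7, 14, 21, 28; the last is March 28.
March 23, 2032 falls between 30 November 2031 and 28 March 2032, so daylight saving is in effect and Umoth Republic is at UTC+09:45.
14:30 local − 9h45m = 04:45 UTC.

04:45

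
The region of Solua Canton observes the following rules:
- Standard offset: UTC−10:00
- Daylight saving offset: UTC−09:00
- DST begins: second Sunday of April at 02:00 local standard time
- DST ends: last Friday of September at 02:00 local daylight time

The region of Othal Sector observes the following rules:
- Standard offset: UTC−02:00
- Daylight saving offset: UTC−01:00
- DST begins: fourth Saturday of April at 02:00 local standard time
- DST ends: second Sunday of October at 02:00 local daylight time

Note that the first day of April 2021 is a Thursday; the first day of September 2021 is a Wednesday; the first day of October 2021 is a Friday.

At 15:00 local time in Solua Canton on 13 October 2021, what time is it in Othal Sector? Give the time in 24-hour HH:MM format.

23:00

1 April 2021 is a Thursday, so the first Sunday is April 4 and the second is April 11.
1 September 2021 is a Wednesday, so Fridays fall on 3, 10, 17, 24; the last is September 24.
13 October 2021 does not fall between 11 April and 24 September, so daylight saving is not in effect and Solua Canton is at UTC−10:00.
15:00 Solua Canton + 10h = 01:00 UTC (rolling into the next day, 14 October 2021).
1 April 2021 is a Thursday, so the first Saturday is April 3 and the fourth is April 24.
1 October 2021 is a Friday, so the first Sunday is October 3 and the second is October 10.
At the standard offset (UTC−02:00), 01:00 UTC − 2h = 23:00 Othal Sector standard time (rolling into the previous day, 13 October 2021).
The standard-time date in Othal Sector, 13 October 2021, does not fall between 24 April and 10 October, so daylight saving is not in effect and Othal Sector is at UTC−02:00.
01:00 UTC − 2h = 23:00 Othal Sector (rolling into the previous day, 13 October 2021).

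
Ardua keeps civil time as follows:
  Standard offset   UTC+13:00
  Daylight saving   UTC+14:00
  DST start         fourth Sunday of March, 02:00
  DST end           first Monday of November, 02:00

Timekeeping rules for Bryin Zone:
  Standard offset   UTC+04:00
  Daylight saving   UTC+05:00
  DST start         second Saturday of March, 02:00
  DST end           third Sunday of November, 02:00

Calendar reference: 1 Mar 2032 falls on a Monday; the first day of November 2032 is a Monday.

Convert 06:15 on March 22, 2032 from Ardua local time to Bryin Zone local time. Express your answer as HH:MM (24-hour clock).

22:15

1 March 2032 is a Monday, so the first Sunday is March 7 and the fourth is March 28.
1 November 2032 is a Monday, so the first Monday is November 1.
March 22, 2032 is outside the daylight-saving period (28 March – 1 November), so Ardua is on standard time, UTC+13:00.
06:15 Ardua − 13h = 17:15 UTC (rolling into the previous day, 21 March 2032).
1 March 2032 is a Monday, so the first Saturday is March 6 and the second is March 13.
1 November 2032 is a Monday, so the first Sunday is November 7 and the third is November 21.
At the standard offset (UTC+04:00), 17:15 UTC + 4h = 21:15 Bryin Zone standard time.
Daylight saving runs 13 March – 21 November; the standard-time date in Bryin Zone, March 21, 2032, is inside that window, so Bryin Zone is at UTC+05:00.
17:15 UTC + 5h = 22:15 Bryin Zone.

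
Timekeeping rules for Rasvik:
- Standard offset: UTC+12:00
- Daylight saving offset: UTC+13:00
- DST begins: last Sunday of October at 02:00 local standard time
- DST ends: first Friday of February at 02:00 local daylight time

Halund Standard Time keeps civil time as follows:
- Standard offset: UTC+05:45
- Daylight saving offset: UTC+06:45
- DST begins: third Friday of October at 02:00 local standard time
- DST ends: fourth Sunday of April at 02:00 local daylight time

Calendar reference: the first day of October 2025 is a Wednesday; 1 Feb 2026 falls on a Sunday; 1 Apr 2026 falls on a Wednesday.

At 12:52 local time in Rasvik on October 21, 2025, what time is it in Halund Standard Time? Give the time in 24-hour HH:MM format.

07:37

1 October 2025 is a Wednesday, so Sundays fall on 5, 12, 19, 26; the last is October 26.
1 February 2026 is a Sunday, so the first Friday is February 6.
October 21, 2025 is outside the daylight-saving period (26 October 2025 – 6 February 2026), so Rasvik is on standard time, UTC+12:00.
12:52 Rasvik − 12h = 00:52 UTC.
1 October 2025 is a Wednesday, so the first Friday is October 3 and the third is October 17.
1 April 2026 is a Wednesday, so the first Sunday is April 5 and the fourth is April 26.
At the standard offset (UTC+05:45), 00:52 UTC + 5h45m = 06:37 Halund Standard Time standard time.
The standard-time date in Halund Standard Time, October 21, 2025, lies within the daylight-saving period (17 October 2025 – 26 April 2026), so Halund Standard Time is on daylight time, UTC+06:45.
00:52 UTC + 6h45m = 07:37 Halund Standard Time.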